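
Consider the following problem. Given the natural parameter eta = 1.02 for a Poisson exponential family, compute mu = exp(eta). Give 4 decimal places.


Expectation parameter for Poisson exponential family:
mu = exp(eta).
eta = 1.02.
mu = exp(1.02) = 2.7732

2.7732


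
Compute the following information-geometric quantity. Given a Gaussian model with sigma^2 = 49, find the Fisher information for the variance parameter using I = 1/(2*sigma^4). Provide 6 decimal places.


Fisher information for variance: I(sigma^2) = 1/(2*sigma^4).
sigma^2 = 49, so sigma^4 = 2401.
I = 1/(2*2401) = 1/4802 = 0.000208

0.000208


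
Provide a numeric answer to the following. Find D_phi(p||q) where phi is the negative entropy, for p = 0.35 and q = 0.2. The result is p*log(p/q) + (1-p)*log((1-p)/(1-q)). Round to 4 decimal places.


Bregman divergence with negative entropy generator:
D = p*log(p/q) + (1-p)*log((1-p)/(1-q)).
p = 0.35, q = 0.2.
p*log(p/q) = 0.35*log(0.35/0.2) = 0.195866.
(1-p)*log((1-p)/(1-q)) = 0.65*log(0.65/0.8) = -0.134966.
D = 0.195866 + -0.134966 = 0.0609

0.0609


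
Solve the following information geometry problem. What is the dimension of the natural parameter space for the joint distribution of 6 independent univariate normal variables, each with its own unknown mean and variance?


Exponential family dimension calculation:
Each univariate normal has two natural parameters (mu/sigma^2 and -1/(2 sigma^2)).
With 6 independent components, dim = 2 * 6 = 12.

12


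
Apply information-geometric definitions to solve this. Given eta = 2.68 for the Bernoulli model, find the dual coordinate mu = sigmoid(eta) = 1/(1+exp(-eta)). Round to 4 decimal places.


Dual coordinate (expectation parameter) for Bernoulli:
mu = 1/(1+exp(-eta)).
eta = 2.68.
exp(-eta) = exp(-2.68) = 0.068563.
mu = 1/(1+0.068563) = 0.9358

0.9358


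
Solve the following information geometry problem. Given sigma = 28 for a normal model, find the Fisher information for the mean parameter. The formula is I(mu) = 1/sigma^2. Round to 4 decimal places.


The Fisher information for the mean of a normal distribution is I(mu) = 1/sigma^2.
sigma = 28, so sigma^2 = 784.
I(mu) = 1/784 = 0.0013

0.0013


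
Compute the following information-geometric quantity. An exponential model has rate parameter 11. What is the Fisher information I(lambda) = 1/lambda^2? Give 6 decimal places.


Fisher information for exponential: I(lambda) = 1/lambda^2.
lambda = 11, lambda^2 = 121.
I = 1/121 = 0.008264

0.008264


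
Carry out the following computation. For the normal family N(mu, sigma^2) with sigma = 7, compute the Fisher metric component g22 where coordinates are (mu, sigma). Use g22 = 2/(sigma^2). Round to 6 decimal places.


For the 2-parameter normal family, the Fisher metric has:
  g11 = 1/sigma^2, g22 = 2/sigma^2.
sigma = 7, sigma^2 = 49.
g22 = 0.040816

0.040816


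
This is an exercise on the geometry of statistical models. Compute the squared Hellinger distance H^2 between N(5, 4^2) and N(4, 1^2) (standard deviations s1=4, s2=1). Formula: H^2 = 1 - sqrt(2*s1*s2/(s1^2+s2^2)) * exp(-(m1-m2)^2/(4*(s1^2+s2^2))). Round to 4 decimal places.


Squared Hellinger distance for Gaussians:
H^2 = 1 - sqrt(2*s1*s2/(s1^2+s2^2)) * exp(-(m1-m2)^2/(4*(s1^2+s2^2))).
s1^2 = 16, s2^2 = 1, s1^2+s2^2 = 17.
sqrt(2*4*1/(17)) = 0.685994.
(m1-m2)^2 = (1)^2 = 1.
exp(-1/(4*17)) = exp(-0.014706) = 0.985402.
H^2 = 1 - 0.685994*0.985402 = 0.3240

0.3240


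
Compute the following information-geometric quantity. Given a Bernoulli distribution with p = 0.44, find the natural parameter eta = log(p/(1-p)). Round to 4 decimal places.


Natural parameter for Bernoulli: eta = log(p/(1-p)).
p = 0.44, 1-p = 0.56.
p/(1-p) = 0.785714.
eta = log(0.785714) = -0.2412

-0.2412


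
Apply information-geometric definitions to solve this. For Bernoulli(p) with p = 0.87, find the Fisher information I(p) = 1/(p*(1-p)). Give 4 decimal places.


For Bernoulli(p), Fisher information is I(p) = 1/(p*(1-p)).
p = 0.87, 1-p = 0.13.
p*(1-p) = 0.1131.
I(p) = 1/0.1131 = 8.8417

8.8417


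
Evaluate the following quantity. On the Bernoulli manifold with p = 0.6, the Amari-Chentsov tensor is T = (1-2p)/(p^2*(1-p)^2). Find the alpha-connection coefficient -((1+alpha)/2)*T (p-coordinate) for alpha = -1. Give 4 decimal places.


Skewness (Amari-Chentsov) tensor: T = (1-2p)/(p^2*(1-p)^2).
p = 0.6, 1-2p = -0.2, p^2 = 0.36, (1-p)^2 = 0.16.
T = -0.2/(0.36 * 0.16) = -3.472222.
In the p-coordinate, Gamma^(alpha) = Gamma^(0) - (alpha/2)*T with Gamma^(0) = (1/2)*g'(p) = -T/2,
so Gamma^(alpha) = -((1+alpha)/2)*T.
alpha = -1, -(1+alpha)/2 = 0.0.
Gamma = 0.0 * -3.472222 = 0.0000

0.0000


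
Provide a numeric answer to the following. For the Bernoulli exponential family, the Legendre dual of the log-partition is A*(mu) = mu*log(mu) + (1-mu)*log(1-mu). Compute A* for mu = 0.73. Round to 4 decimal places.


Legendre transform for Bernoulli:
A*(mu) = mu*log(mu) + (1-mu)*log(1-mu).
mu = 0.73, 1-mu = 0.27.
mu*log(mu) = 0.73*log(0.73) = -0.229739.
(1-mu)*log(1-mu) = 0.27*log(0.27) = -0.35352.
A* = -0.229739 + -0.35352 = -0.5833

-0.5833


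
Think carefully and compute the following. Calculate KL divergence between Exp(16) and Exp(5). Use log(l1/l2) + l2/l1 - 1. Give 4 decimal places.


KL divergence for exponential family:
KL = log(l1/l2) + l2/l1 - 1.
log(16/5) = 1.163151.
5/16 = 0.3125.
KL = 1.163151 + 0.3125 - 1 = 0.4757

0.4757


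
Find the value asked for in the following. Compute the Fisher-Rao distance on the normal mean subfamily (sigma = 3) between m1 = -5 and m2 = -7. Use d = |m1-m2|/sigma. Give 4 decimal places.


On the fixed-variance normal subfamily, geodesic distance = |m1-m2|/sigma.
|-5 - -7| = 2.
sigma = 3.
d = 2/3 = 0.6667

0.6667


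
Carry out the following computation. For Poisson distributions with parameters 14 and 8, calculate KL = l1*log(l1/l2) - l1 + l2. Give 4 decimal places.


KL divergence for Poisson:
KL = l1*log(l1/l2) - l1 + l2.
l1 = 14, l2 = 8.
log(14/8) = 0.559616.
l1*log(l1/l2) = 14 * 0.559616 = 7.834621.
KL = 7.834621 - 14 + 8 = 1.8346

1.8346


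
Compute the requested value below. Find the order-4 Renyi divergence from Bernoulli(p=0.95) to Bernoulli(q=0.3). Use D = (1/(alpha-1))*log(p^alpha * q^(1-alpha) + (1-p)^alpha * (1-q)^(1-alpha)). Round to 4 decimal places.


Renyi divergence of order alpha between Bernoulli distributions:
D = (1/(alpha-1))*log(p^alpha * q^(1-alpha) + (1-p)^alpha * (1-q)^(1-alpha)).
alpha = 4, p = 0.95, q = 0.3.
p^alpha * q^(1-alpha) = 0.95^4 * 0.3^-3 = 30.166898.
(1-p)^alpha * (1-q)^(1-alpha) = 0.05^4 * 0.7^-3 = 1.8e-05.
sum = 30.166898 + 1.8e-05 = 30.166916.
D = (1/3)*log(30.166916) = 1.1356

1.1356


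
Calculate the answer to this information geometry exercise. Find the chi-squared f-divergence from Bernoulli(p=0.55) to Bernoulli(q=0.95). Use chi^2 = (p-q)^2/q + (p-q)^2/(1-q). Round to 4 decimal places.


Chi-squared divergence between Bernoulli distributions:
chi^2 = (p-q)^2/q + (p-q)^2/(1-q).
p = 0.55, q = 0.95, p-q = -0.4.
(p-q)^2 = 0.16.
term1 = 0.16/0.95 = 0.168421.
term2 = 0.16/0.05 = 3.2.
chi^2 = 0.168421 + 3.2 = 3.3684

3.3684


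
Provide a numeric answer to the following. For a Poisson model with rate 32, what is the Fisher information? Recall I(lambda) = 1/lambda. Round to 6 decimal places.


Fisher information for Poisson: I(lambda) = 1/lambda.
lambda = 32.
I(lambda) = 1/32 = 0.031250

0.031250


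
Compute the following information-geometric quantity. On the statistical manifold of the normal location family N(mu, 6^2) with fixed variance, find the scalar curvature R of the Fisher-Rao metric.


This family has a single free parameter, so its statistical manifold
is 1-dimensional. The Riemann curvature tensor of any 1-dimensional
Riemannian manifold vanishes identically, so R = 0.

0


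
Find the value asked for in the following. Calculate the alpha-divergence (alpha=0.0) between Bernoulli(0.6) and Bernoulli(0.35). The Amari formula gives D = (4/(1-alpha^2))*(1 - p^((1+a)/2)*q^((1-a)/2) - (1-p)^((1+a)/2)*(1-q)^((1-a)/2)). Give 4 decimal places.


Amari alpha-divergence:
D = (4/(1-alpha^2))*(1 - p^((1+a)/2)*q^((1-a)/2) - (1-p)^((1+a)/2)*(1-q)^((1-a)/2)).
alpha = 0.0, p = 0.6, q = 0.35.
e1 = (1+alpha)/2 = 0.5, e2 = (1-alpha)/2 = 0.5.
t1 = p^e1 * q^e2 = 0.6^0.5 * 0.35^0.5 = 0.458258.
t2 = (1-p)^e1 * (1-q)^e2 = 0.4^0.5 * 0.65^0.5 = 0.509902.
4/(1-alpha^2) = 4.0.
D = 4.0*(1 - 0.458258 - 0.509902) = 0.1274

0.1274


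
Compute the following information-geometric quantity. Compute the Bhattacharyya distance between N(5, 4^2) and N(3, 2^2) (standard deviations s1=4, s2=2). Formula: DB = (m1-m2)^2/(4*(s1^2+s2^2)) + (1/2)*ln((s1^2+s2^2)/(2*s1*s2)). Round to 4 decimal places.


Bhattacharyya distance between two Gaussians:
DB = (m1-m2)^2/(4*(s1^2+s2^2)) + (1/2)*ln((s1^2+s2^2)/(2*s1*s2)).
(m1-m2)^2 = (2)^2 = 4.
s1^2+s2^2 = 16 + 4 = 20.
term1 = 4/80 = 0.05.
term2 = 0.5*ln(20/16.0) = 0.111572.
DB = 0.05 + 0.111572 = 0.1616

0.1616


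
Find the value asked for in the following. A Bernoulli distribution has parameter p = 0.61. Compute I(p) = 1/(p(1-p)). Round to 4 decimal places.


For Bernoulli(p), Fisher information is I(p) = 1/(p*(1-p)).
p = 0.61, 1-p = 0.39.
p*(1-p) = 0.2379.
I(p) = 1/0.2379 = 4.2034

4.2034


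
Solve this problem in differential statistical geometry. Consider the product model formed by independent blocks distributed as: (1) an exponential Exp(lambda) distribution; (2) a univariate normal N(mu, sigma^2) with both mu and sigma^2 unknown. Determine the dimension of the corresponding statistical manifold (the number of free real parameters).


The dimension of a statistical manifold equals the number of free
(independent) real parameters of the model. For a product of independent
blocks the parameter counts add.
- exponential (lambda): 1.
- normal (mu, sigma^2): 2.
Total = 1 + 2 = 3.
Dimension = 3

3


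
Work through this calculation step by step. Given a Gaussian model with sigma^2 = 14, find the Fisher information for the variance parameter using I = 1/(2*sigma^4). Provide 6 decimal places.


Fisher information for variance: I(sigma^2) = 1/(2*sigma^4).
sigma^2 = 14, so sigma^4 = 196.
I = 1/(2*196) = 1/392 = 0.002551

0.002551


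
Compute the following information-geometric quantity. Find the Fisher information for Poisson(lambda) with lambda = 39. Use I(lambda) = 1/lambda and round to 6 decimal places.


Fisher information for Poisson: I(lambda) = 1/lambda.
lambda = 39.
I(lambda) = 1/39 = 0.025641

0.025641


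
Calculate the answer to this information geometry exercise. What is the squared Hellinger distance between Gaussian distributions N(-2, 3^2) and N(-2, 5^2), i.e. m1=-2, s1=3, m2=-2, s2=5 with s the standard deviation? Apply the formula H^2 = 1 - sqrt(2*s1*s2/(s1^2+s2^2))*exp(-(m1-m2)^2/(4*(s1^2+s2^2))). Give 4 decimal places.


Squared Hellinger distance for Gaussians:
H^2 = 1 - sqrt(2*s1*s2/(s1^2+s2^2)) * exp(-(m1-m2)^2/(4*(s1^2+s2^2))).
s1^2 = 9, s2^2 = 25, s1^2+s2^2 = 34.
sqrt(2*3*5/(34)) = 0.939336.
(m1-m2)^2 = (0)^2 = 0.
exp(-0/(4*34)) = exp(0.0) = 1.0.
H^2 = 1 - 0.939336*1.0 = 0.0607

0.0607


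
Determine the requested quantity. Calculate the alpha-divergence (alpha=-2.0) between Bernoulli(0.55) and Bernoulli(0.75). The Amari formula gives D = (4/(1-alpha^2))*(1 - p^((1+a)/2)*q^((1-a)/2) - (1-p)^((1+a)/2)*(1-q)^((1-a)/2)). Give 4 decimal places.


Amari alpha-divergence:
D = (4/(1-alpha^2))*(1 - p^((1+a)/2)*q^((1-a)/2) - (1-p)^((1+a)/2)*(1-q)^((1-a)/2)).
alpha = -2.0, p = 0.55, q = 0.75.
e1 = (1+alpha)/2 = -0.5, e2 = (1-alpha)/2 = 1.5.
t1 = p^e1 * q^e2 = 0.55^-0.5 * 0.75^1.5 = 0.875811.
t2 = (1-p)^e1 * (1-q)^e2 = 0.45^-0.5 * 0.25^1.5 = 0.186339.
4/(1-alpha^2) = -1.333333.
D = -1.333333*(1 - 0.875811 - 0.186339) = 0.0829

0.0829


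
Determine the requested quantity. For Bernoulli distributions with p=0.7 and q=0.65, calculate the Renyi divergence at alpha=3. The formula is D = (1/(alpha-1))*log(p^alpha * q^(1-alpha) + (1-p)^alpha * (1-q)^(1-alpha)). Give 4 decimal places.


Renyi divergence of order alpha between Bernoulli distributions:
D = (1/(alpha-1))*log(p^alpha * q^(1-alpha) + (1-p)^alpha * (1-q)^(1-alpha)).
alpha = 3, p = 0.7, q = 0.65.
p^alpha * q^(1-alpha) = 0.7^3 * 0.65^-2 = 0.811834.
(1-p)^alpha * (1-q)^(1-alpha) = 0.3^3 * 0.35^-2 = 0.220408.
sum = 0.811834 + 0.220408 = 1.032242.
D = (1/2)*log(1.032242) = 0.0159

0.0159


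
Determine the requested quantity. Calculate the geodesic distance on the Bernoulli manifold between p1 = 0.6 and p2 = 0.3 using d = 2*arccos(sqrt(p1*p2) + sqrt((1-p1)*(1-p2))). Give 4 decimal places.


Geodesic distance on Bernoulli manifold:
d(p1,p2) = 2*arccos(sqrt(p1*p2) + sqrt((1-p1)*(1-p2))).
sqrt(p1*p2) = sqrt(0.6*0.3) = 0.424264.
sqrt((1-p1)*(1-p2)) = sqrt(0.4*0.7) = 0.52915.
arg = 0.424264 + 0.52915 = 0.953414.
d = 2*arccos(0.953414) = 0.6129

0.6129


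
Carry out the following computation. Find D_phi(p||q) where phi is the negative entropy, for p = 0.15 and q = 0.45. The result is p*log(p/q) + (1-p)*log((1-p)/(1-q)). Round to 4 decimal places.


Bregman divergence with negative entropy generator:
D = p*log(p/q) + (1-p)*log((1-p)/(1-q)).
p = 0.15, q = 0.45.
p*log(p/q) = 0.15*log(0.15/0.45) = -0.164792.
(1-p)*log((1-p)/(1-q)) = 0.85*log(0.85/0.55) = 0.37002.
D = -0.164792 + 0.37002 = 0.2052

0.2052


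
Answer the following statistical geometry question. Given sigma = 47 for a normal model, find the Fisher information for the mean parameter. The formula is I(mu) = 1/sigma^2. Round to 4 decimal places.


The Fisher information for the mean of a normal distribution is I(mu) = 1/sigma^2.
sigma = 47, so sigma^2 = 2209.
I(mu) = 1/2209 = 0.0005

0.0005


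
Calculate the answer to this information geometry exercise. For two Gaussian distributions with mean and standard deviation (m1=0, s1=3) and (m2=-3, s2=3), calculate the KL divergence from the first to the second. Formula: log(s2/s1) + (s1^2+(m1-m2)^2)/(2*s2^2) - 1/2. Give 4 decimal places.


KL divergence between normal distributions:
KL = log(s2/s1) + (s1^2 + (m1-m2)^2)/(2*s2^2) - 1/2.
log(3/3) = 0.0.
(3^2 + (0--3)^2)/(2*3^2) = (9 + 9)/18 = 1.0.
KL = 0.0 + 1.0 - 0.5 = 0.5000

0.5000


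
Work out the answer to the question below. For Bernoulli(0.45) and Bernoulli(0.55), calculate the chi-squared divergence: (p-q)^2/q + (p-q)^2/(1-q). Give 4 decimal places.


Chi-squared divergence between Bernoulli distributions:
chi^2 = (p-q)^2/q + (p-q)^2/(1-q).
p = 0.45, q = 0.55, p-q = -0.1.
(p-q)^2 = 0.01.
term1 = 0.01/0.55 = 0.018182.
term2 = 0.01/0.45 = 0.022222.
chi^2 = 0.018182 + 0.022222 = 0.0404

0.0404


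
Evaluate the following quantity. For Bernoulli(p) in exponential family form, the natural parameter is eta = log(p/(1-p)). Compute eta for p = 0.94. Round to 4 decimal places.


Natural parameter for Bernoulli: eta = log(p/(1-p)).
p = 0.94, 1-p = 0.06.
p/(1-p) = 15.666667.
eta = log(15.666667) = 2.7515

2.7515


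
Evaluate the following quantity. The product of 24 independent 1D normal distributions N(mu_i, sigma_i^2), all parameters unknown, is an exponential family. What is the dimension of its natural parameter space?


Exponential family dimension calculation:
Each univariate normal has two natural parameters (mu/sigma^2 and -1/(2 sigma^2)).
With 24 independent components, dim = 2 * 24 = 48.

48


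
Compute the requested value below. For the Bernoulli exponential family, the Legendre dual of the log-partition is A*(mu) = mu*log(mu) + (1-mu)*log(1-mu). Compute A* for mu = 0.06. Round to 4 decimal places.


Legendre transform for Bernoulli:
A*(mu) = mu*log(mu) + (1-mu)*log(1-mu).
mu = 0.06, 1-mu = 0.94.
mu*log(mu) = 0.06*log(0.06) = -0.168805.
(1-mu)*log(1-mu) = 0.94*log(0.94) = -0.058163.
A* = -0.168805 + -0.058163 = -0.2270

-0.2270


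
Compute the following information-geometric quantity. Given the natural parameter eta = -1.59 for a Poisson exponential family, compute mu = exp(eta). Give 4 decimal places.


Expectation parameter for Poisson exponential family:
mu = exp(eta).
eta = -1.59.
mu = exp(-1.59) = 0.2039

0.2039


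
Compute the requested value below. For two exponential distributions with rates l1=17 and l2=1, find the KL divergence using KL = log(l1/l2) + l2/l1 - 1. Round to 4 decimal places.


KL divergence for exponential family:
KL = log(l1/l2) + l2/l1 - 1.
log(17/1) = 2.833213.
1/17 = 0.058824.
KL = 2.833213 + 0.058824 - 1 = 1.8920

1.8920


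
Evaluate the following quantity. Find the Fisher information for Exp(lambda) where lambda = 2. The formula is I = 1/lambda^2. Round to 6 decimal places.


Fisher information for exponential: I(lambda) = 1/lambda^2.
lambda = 2, lambda^2 = 4.
I = 1/4 = 0.250000

0.250000


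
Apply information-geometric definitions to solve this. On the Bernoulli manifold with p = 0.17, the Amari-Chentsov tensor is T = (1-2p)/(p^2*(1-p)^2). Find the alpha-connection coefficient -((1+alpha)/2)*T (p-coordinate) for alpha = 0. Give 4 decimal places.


Skewness (Amari-Chentsov) tensor: T = (1-2p)/(p^2*(1-p)^2).
p = 0.17, 1-2p = 0.66, p^2 = 0.0289, (1-p)^2 = 0.6889.
T = 0.66/(0.0289 * 0.6889) = 33.150487.
In the p-coordinate, Gamma^(alpha) = Gamma^(0) - (alpha/2)*T with Gamma^(0) = (1/2)*g'(p) = -T/2,
so Gamma^(alpha) = -((1+alpha)/2)*T.
alpha = 0, -(1+alpha)/2 = -0.5.
Gamma = -0.5 * 33.150487 = -16.5752

-16.5752


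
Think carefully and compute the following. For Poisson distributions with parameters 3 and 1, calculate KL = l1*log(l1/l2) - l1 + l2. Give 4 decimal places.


KL divergence for Poisson:
KL = l1*log(l1/l2) - l1 + l2.
l1 = 3, l2 = 1.
log(3/1) = 1.098612.
l1*log(l1/l2) = 3 * 1.098612 = 3.295837.
KL = 3.295837 - 3 + 1 = 1.2958

1.2958


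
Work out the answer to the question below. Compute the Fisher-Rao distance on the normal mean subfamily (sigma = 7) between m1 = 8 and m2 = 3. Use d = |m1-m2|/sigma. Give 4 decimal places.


On the fixed-variance normal subfamily, geodesic distance = |m1-m2|/sigma.
|8 - 3| = 5.
sigma = 7.
d = 5/7 = 0.7143

0.7143


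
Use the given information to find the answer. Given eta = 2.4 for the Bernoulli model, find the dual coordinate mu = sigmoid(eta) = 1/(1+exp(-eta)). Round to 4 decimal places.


Dual coordinate (expectation parameter) for Bernoulli:
mu = 1/(1+exp(-eta)).
eta = 2.4.
exp(-eta) = exp(-2.4) = 0.090718.
mu = 1/(1+0.090718) = 0.9168

0.9168


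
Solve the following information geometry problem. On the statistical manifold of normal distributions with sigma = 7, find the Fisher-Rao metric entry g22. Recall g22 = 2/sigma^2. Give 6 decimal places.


For the 2-parameter normal family, the Fisher metric has:
  g11 = 1/sigma^2, g22 = 2/sigma^2.
sigma = 7, sigma^2 = 49.
g22 = 0.040816

0.040816


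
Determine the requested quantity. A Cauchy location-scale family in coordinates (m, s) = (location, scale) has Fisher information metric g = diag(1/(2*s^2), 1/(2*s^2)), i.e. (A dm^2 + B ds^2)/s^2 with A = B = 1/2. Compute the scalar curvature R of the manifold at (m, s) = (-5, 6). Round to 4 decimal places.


The metric has the form g = (A dm^2 + B ds^2)/s^2 with A = 1/2, B = 1/2.
Substitute u = sqrt(A/B)*m: g = B*(du^2 + ds^2)/s^2, i.e. B times the
Poincare upper half-plane metric, which has constant Gaussian curvature -1.
Scaling a 2D metric by a constant c divides the Gaussian curvature by c,
so K = -1/B = -1/(1/2) = -2.0000 everywhere (the point (m, s) = (-5, 6) is irrelevant:
the curvature is constant).
Scalar curvature in dimension 2: R = 2K = -2/(1/2) = -4.0000.

-4.0000


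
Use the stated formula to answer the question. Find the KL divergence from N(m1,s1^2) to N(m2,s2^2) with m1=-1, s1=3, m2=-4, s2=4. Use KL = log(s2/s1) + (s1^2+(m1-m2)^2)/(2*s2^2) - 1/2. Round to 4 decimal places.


KL divergence between normal distributions:
KL = log(s2/s1) + (s1^2 + (m1-m2)^2)/(2*s2^2) - 1/2.
log(4/3) = 0.287682.
(3^2 + (-1--4)^2)/(2*4^2) = (9 + 9)/32 = 0.5625.
KL = 0.287682 + 0.5625 - 0.5 = 0.3502

0.3502


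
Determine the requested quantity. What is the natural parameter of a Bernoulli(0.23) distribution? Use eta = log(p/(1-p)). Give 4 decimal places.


Natural parameter for Bernoulli: eta = log(p/(1-p)).
p = 0.23, 1-p = 0.77.
p/(1-p) = 0.298701.
eta = log(0.298701) = -1.2083

-1.2083


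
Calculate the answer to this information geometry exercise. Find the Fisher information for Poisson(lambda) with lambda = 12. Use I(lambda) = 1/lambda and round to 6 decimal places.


Fisher information for Poisson: I(lambda) = 1/lambda.
lambda = 12.
I(lambda) = 1/12 = 0.083333

0.083333


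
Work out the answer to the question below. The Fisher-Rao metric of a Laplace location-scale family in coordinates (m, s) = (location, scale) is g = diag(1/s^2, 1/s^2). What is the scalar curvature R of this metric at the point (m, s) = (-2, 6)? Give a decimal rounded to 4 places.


The metric has the form g = (A dm^2 + B ds^2)/s^2 with A = 1, B = 1.
Substitute u = sqrt(A/B)*m: g = B*(du^2 + ds^2)/s^2, i.e. B times the
Poincare upper half-plane metric, which has constant Gaussian curvature -1.
Scaling a 2D metric by a constant c divides the Gaussian curvature by c,
so K = -1/B = -1/(1) = -1.0000 everywhere (the point (m, s) = (-2, 6) is irrelevant:
the curvature is constant).
Scalar curvature in dimension 2: R = 2K = -2/(1) = -2.0000.

-2.0000


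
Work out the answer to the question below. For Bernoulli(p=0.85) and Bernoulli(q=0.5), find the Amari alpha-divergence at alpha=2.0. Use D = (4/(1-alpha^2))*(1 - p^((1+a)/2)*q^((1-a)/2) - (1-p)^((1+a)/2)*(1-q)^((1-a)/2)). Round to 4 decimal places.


Amari alpha-divergence:
D = (4/(1-alpha^2))*(1 - p^((1+a)/2)*q^((1-a)/2) - (1-p)^((1+a)/2)*(1-q)^((1-a)/2)).
alpha = 2.0, p = 0.85, q = 0.5.
e1 = (1+alpha)/2 = 1.5, e2 = (1-alpha)/2 = -0.5.
t1 = p^e1 * q^e2 = 0.85^1.5 * 0.5^-0.5 = 1.108264.
t2 = (1-p)^e1 * (1-q)^e2 = 0.15^1.5 * 0.5^-0.5 = 0.082158.
4/(1-alpha^2) = -1.333333.
D = -1.333333*(1 - 1.108264 - 0.082158) = 0.2539

0.2539


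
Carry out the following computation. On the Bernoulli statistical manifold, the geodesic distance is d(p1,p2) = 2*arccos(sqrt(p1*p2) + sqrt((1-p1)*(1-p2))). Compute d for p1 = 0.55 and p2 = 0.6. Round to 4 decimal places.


Geodesic distance on Bernoulli manifold:
d(p1,p2) = 2*arccos(sqrt(p1*p2) + sqrt((1-p1)*(1-p2))).
sqrt(p1*p2) = sqrt(0.55*0.6) = 0.574456.
sqrt((1-p1)*(1-p2)) = sqrt(0.45*0.4) = 0.424264.
arg = 0.574456 + 0.424264 = 0.99872.
d = 2*arccos(0.99872) = 0.1012

0.1012


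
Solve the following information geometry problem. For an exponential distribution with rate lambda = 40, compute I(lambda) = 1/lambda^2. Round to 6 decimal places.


Fisher information for exponential: I(lambda) = 1/lambda^2.
lambda = 40, lambda^2 = 1600.
I = 1/1600 = 0.000625

0.000625


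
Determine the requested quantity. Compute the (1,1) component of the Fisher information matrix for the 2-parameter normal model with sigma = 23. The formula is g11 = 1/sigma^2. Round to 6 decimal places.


For the 2-parameter normal family, the Fisher metric has:
  g11 = 1/sigma^2, g22 = 2/sigma^2.
sigma = 23, sigma^2 = 529.
g11 = 0.001890

0.001890


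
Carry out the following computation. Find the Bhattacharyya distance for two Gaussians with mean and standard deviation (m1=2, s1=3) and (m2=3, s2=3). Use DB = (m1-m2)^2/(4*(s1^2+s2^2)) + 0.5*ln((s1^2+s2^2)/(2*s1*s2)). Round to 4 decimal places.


Bhattacharyya distance between two Gaussians:
DB = (m1-m2)^2/(4*(s1^2+s2^2)) + (1/2)*ln((s1^2+s2^2)/(2*s1*s2)).
(m1-m2)^2 = (-1)^2 = 1.
s1^2+s2^2 = 9 + 9 = 18.
term1 = 1/72 = 0.013889.
term2 = 0.5*ln(18/18.0) = 0.0.
DB = 0.013889 + 0.0 = 0.0139

0.0139


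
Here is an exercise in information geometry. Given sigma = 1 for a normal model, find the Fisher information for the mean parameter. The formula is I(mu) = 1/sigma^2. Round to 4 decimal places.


The Fisher information for the mean of a normal distribution is I(mu) = 1/sigma^2.
sigma = 1, so sigma^2 = 1.
I(mu) = 1/1 = 1.0000

1.0000


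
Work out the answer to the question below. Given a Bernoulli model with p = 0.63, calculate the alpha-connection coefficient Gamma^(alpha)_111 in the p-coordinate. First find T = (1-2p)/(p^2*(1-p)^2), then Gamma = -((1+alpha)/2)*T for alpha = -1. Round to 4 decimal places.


Skewness (Amari-Chentsov) tensor: T = (1-2p)/(p^2*(1-p)^2).
p = 0.63, 1-2p = -0.26, p^2 = 0.3969, (1-p)^2 = 0.1369.
T = -0.26/(0.3969 * 0.1369) = -4.785076.
In the p-coordinate, Gamma^(alpha) = Gamma^(0) - (alpha/2)*T with Gamma^(0) = (1/2)*g'(p) = -T/2,
so Gamma^(alpha) = -((1+alpha)/2)*T.
alpha = -1, -(1+alpha)/2 = 0.0.
Gamma = 0.0 * -4.785076 = 0.0000

0.0000


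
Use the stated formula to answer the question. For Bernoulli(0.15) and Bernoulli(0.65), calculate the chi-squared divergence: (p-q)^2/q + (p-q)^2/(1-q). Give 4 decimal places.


Chi-squared divergence between Bernoulli distributions:
chi^2 = (p-q)^2/q + (p-q)^2/(1-q).
p = 0.15, q = 0.65, p-q = -0.5.
(p-q)^2 = 0.25.
term1 = 0.25/0.65 = 0.384615.
term2 = 0.25/0.35 = 0.714286.
chi^2 = 0.384615 + 0.714286 = 1.0989

1.0989


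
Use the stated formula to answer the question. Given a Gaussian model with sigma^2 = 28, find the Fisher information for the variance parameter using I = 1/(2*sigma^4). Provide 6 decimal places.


Fisher information for variance: I(sigma^2) = 1/(2*sigma^4).
sigma^2 = 28, so sigma^4 = 784.
I = 1/(2*784) = 1/1568 = 0.000638

0.000638


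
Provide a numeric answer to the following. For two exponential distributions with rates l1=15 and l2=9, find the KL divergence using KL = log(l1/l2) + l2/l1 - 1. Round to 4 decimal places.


KL divergence for exponential family:
KL = log(l1/l2) + l2/l1 - 1.
log(15/9) = 0.510826.
9/15 = 0.6.
KL = 0.510826 + 0.6 - 1 = 0.1108

0.1108


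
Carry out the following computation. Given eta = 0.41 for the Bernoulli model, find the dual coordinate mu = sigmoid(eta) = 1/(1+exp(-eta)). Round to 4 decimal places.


Dual coordinate (expectation parameter) for Bernoulli:
mu = 1/(1+exp(-eta)).
eta = 0.41.
exp(-eta) = exp(-0.41) = 0.66365.
mu = 1/(1+0.66365) = 0.6011

0.6011


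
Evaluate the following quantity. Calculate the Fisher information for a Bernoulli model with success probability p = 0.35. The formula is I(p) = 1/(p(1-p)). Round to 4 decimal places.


For Bernoulli(p), Fisher information is I(p) = 1/(p*(1-p)).
p = 0.35, 1-p = 0.65.
p*(1-p) = 0.2275.
I(p) = 1/0.2275 = 4.3956

4.3956


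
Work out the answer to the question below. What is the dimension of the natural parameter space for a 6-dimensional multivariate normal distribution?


Exponential family dimension calculation:
For 6-dim MVN: mean has 6 params, covariance has 6*7/2 = 21 unique entries.
Total dim = 6 + 21 = 27.

27


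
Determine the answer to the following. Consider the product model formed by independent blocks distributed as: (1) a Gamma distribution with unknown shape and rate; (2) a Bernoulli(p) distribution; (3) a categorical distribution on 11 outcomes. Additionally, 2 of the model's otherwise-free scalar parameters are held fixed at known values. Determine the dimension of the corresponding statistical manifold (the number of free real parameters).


The dimension of a statistical manifold equals the number of free
(independent) real parameters of the model. For a product of independent
blocks the parameter counts add.
- Gamma (shape, rate): 2.
- Bernoulli (p): 1.
- categorical on 11 outcomes (probabilities sum to 1): 11-1 = 10.
Total = 2 + 1 + 10 = 13.
2 parameter(s) fixed at known values: 13 - 2 = 11.
Dimension = 11

11


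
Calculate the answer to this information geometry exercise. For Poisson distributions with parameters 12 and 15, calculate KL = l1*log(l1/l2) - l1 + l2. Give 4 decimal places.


KL divergence for Poisson:
KL = l1*log(l1/l2) - l1 + l2.
l1 = 12, l2 = 15.
log(12/15) = -0.223144.
l1*log(l1/l2) = 12 * -0.223144 = -2.677723.
KL = -2.677723 - 12 + 15 = 0.3223

0.3223


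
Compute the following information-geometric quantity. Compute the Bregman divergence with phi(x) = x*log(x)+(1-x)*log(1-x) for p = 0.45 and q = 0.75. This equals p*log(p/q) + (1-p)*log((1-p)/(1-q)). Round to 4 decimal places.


Bregman divergence with negative entropy generator:
D = p*log(p/q) + (1-p)*log((1-p)/(1-q)).
p = 0.45, q = 0.75.
p*log(p/q) = 0.45*log(0.45/0.75) = -0.229872.
(1-p)*log((1-p)/(1-q)) = 0.55*log(0.55/0.25) = 0.433652.
D = -0.229872 + 0.433652 = 0.2038

0.2038


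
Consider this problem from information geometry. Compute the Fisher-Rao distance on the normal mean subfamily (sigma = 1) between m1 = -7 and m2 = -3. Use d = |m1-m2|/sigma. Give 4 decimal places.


On the fixed-variance normal subfamily, geodesic distance = |m1-m2|/sigma.
|-7 - -3| = 4.
sigma = 1.
d = 4/1 = 4.0000

4.0000


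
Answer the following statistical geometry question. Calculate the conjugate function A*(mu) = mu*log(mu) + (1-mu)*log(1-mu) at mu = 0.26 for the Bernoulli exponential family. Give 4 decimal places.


Legendre transform for Bernoulli:
A*(mu) = mu*log(mu) + (1-mu)*log(1-mu).
mu = 0.26, 1-mu = 0.74.
mu*log(mu) = 0.26*log(0.26) = -0.350239.
(1-mu)*log(1-mu) = 0.74*log(0.74) = -0.222818.
A* = -0.350239 + -0.222818 = -0.5731

-0.5731


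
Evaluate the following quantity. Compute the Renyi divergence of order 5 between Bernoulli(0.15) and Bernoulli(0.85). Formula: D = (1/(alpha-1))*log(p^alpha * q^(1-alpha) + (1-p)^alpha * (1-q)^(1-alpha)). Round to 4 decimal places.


Renyi divergence of order alpha between Bernoulli distributions:
D = (1/(alpha-1))*log(p^alpha * q^(1-alpha) + (1-p)^alpha * (1-q)^(1-alpha)).
alpha = 5, p = 0.15, q = 0.85.
p^alpha * q^(1-alpha) = 0.15^5 * 0.85^-4 = 0.000145.
(1-p)^alpha * (1-q)^(1-alpha) = 0.85^5 * 0.15^-4 = 876.454938.
sum = 0.000145 + 876.454938 = 876.455084.
D = (1/4)*log(876.455084) = 1.6940

1.6940


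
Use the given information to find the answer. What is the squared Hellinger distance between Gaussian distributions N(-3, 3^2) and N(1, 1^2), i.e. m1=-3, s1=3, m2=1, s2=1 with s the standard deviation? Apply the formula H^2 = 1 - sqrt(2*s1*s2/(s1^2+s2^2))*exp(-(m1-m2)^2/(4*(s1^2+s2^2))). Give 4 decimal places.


Squared Hellinger distance for Gaussians:
H^2 = 1 - sqrt(2*s1*s2/(s1^2+s2^2)) * exp(-(m1-m2)^2/(4*(s1^2+s2^2))).
s1^2 = 9, s2^2 = 1, s1^2+s2^2 = 10.
sqrt(2*3*1/(10)) = 0.774597.
(m1-m2)^2 = (-4)^2 = 16.
exp(-16/(4*10)) = exp(-0.4) = 0.67032.
H^2 = 1 - 0.774597*0.67032 = 0.4808

0.4808


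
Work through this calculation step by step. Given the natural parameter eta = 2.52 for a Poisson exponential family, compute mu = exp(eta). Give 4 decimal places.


Expectation parameter for Poisson exponential family:
mu = exp(eta).
eta = 2.52.
mu = exp(2.52) = 12.4286

12.4286


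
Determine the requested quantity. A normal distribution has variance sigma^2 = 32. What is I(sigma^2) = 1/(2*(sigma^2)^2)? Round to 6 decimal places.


Fisher information for variance: I(sigma^2) = 1/(2*sigma^4).
sigma^2 = 32, so sigma^4 = 1024.
I = 1/(2*1024) = 1/2048 = 0.000488

0.000488


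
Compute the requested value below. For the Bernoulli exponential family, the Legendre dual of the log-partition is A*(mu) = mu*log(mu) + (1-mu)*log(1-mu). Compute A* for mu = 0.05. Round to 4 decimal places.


Legendre transform for Bernoulli:
A*(mu) = mu*log(mu) + (1-mu)*log(1-mu).
mu = 0.05, 1-mu = 0.95.
mu*log(mu) = 0.05*log(0.05) = -0.149787.
(1-mu)*log(1-mu) = 0.95*log(0.95) = -0.048729.
A* = -0.149787 + -0.048729 = -0.1985

-0.1985


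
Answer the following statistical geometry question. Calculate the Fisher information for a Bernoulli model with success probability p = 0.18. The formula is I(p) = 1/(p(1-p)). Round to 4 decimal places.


For Bernoulli(p), Fisher information is I(p) = 1/(p*(1-p)).
p = 0.18, 1-p = 0.82.
p*(1-p) = 0.1476.
I(p) = 1/0.1476 = 6.7751

6.7751


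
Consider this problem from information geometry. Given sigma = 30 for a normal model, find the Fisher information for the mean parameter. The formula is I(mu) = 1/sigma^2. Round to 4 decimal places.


The Fisher information for the mean of a normal distribution is I(mu) = 1/sigma^2.
sigma = 30, so sigma^2 = 900.
I(mu) = 1/900 = 0.0011

0.0011


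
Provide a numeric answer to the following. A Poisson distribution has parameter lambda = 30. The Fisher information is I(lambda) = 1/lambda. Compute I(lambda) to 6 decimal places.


Fisher information for Poisson: I(lambda) = 1/lambda.
lambda = 30.
I(lambda) = 1/30 = 0.033333

0.033333


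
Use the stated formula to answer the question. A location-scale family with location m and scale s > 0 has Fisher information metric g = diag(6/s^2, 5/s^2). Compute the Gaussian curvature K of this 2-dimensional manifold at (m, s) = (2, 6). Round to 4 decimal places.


The metric has the form g = (A dm^2 + B ds^2)/s^2 with A = 6, B = 5.
Substitute u = sqrt(A/B)*m: g = B*(du^2 + ds^2)/s^2, i.e. B times the
Poincare upper half-plane metric, which has constant Gaussian curvature -1.
Scaling a 2D metric by a constant c divides the Gaussian curvature by c,
so K = -1/B = -1/(5) = -0.2000 everywhere (the point (m, s) = (2, 6) is irrelevant:
the curvature is constant).
The requested Gaussian curvature is K = -0.2000.

-0.2000


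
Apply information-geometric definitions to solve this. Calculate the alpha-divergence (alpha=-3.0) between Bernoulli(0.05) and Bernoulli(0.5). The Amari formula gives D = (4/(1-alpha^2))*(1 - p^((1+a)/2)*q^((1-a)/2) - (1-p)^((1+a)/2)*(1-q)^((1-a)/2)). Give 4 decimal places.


Amari alpha-divergence:
D = (4/(1-alpha^2))*(1 - p^((1+a)/2)*q^((1-a)/2) - (1-p)^((1+a)/2)*(1-q)^((1-a)/2)).
alpha = -3.0, p = 0.05, q = 0.5.
e1 = (1+alpha)/2 = -1.0, e2 = (1-alpha)/2 = 2.0.
t1 = p^e1 * q^e2 = 0.05^-1.0 * 0.5^2.0 = 5.0.
t2 = (1-p)^e1 * (1-q)^e2 = 0.95^-1.0 * 0.5^2.0 = 0.263158.
4/(1-alpha^2) = -0.5.
D = -0.5*(1 - 5.0 - 0.263158) = 2.1316

2.1316


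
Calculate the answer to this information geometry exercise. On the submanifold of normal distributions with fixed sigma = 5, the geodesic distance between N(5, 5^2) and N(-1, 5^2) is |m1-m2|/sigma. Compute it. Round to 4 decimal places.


On the fixed-variance normal subfamily, geodesic distance = |m1-m2|/sigma.
|5 - -1| = 6.
sigma = 5.
d = 6/5 = 1.2000

1.2000


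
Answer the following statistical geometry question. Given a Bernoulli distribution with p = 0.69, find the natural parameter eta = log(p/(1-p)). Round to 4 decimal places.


Natural parameter for Bernoulli: eta = log(p/(1-p)).
p = 0.69, 1-p = 0.31.
p/(1-p) = 2.225806.
eta = log(2.225806) = 0.8001

0.8001


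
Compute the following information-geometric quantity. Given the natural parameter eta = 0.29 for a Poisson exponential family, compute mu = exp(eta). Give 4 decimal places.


Expectation parameter for Poisson exponential family:
mu = exp(eta).
eta = 0.29.
mu = exp(0.29) = 1.3364

1.3364


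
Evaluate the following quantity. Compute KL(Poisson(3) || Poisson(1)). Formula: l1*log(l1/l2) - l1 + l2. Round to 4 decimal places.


KL divergence for Poisson:
KL = l1*log(l1/l2) - l1 + l2.
l1 = 3, l2 = 1.
log(3/1) = 1.098612.
l1*log(l1/l2) = 3 * 1.098612 = 3.295837.
KL = 3.295837 - 3 + 1 = 1.2958

1.2958


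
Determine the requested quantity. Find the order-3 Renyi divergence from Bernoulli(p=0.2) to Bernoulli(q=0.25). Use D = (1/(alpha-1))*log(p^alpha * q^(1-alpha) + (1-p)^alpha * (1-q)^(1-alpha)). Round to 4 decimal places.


Renyi divergence of order alpha between Bernoulli distributions:
D = (1/(alpha-1))*log(p^alpha * q^(1-alpha) + (1-p)^alpha * (1-q)^(1-alpha)).
alpha = 3, p = 0.2, q = 0.25.
p^alpha * q^(1-alpha) = 0.2^3 * 0.25^-2 = 0.128.
(1-p)^alpha * (1-q)^(1-alpha) = 0.8^3 * 0.75^-2 = 0.910222.
sum = 0.128 + 0.910222 = 1.038222.
D = (1/2)*log(1.038222) = 0.0188

0.0188


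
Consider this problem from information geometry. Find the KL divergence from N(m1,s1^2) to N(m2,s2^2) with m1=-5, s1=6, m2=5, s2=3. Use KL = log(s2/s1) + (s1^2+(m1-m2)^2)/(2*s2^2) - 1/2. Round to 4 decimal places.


KL divergence between normal distributions:
KL = log(s2/s1) + (s1^2 + (m1-m2)^2)/(2*s2^2) - 1/2.
log(3/6) = -0.693147.
(6^2 + (-5-5)^2)/(2*3^2) = (36 + 100)/18 = 7.555556.
KL = -0.693147 + 7.555556 - 0.5 = 6.3624

6.3624


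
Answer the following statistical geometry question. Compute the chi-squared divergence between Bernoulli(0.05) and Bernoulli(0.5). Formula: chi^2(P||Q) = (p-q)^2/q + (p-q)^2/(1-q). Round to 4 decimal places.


Chi-squared divergence between Bernoulli distributions:
chi^2 = (p-q)^2/q + (p-q)^2/(1-q).
p = 0.05, q = 0.5, p-q = -0.45.
(p-q)^2 = 0.2025.
term1 = 0.2025/0.5 = 0.405.
term2 = 0.2025/0.5 = 0.405.
chi^2 = 0.405 + 0.405 = 0.8100

0.8100


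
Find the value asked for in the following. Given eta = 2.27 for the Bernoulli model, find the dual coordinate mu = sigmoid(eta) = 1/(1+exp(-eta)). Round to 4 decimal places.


Dual coordinate (expectation parameter) for Bernoulli:
mu = 1/(1+exp(-eta)).
eta = 2.27.
exp(-eta) = exp(-2.27) = 0.103312.
mu = 1/(1+0.103312) = 0.9064

0.9064


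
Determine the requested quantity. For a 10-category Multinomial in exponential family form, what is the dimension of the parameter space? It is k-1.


Exponential family dimension calculation:
For Multinomial with k=10 categories, dim = k-1 = 9.

9


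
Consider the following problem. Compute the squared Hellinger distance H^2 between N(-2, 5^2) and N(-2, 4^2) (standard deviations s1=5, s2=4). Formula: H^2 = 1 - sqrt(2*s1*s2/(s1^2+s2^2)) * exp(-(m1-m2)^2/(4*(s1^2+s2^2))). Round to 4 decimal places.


Squared Hellinger distance for Gaussians:
H^2 = 1 - sqrt(2*s1*s2/(s1^2+s2^2)) * exp(-(m1-m2)^2/(4*(s1^2+s2^2))).
s1^2 = 25, s2^2 = 16, s1^2+s2^2 = 41.
sqrt(2*5*4/(41)) = 0.98773.
(m1-m2)^2 = (0)^2 = 0.
exp(-0/(4*41)) = exp(0.0) = 1.0.
H^2 = 1 - 0.98773*1.0 = 0.0123

0.0123


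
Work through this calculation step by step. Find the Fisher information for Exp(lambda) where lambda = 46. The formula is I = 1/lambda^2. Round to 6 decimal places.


Fisher information for exponential: I(lambda) = 1/lambda^2.
lambda = 46, lambda^2 = 2116.
I = 1/2116 = 0.000473

0.000473


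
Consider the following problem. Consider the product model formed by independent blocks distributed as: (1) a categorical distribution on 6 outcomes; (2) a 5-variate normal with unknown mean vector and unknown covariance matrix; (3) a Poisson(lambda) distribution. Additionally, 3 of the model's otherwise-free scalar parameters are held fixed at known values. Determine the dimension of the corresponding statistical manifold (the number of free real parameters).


The dimension of a statistical manifold equals the number of free
(independent) real parameters of the model. For a product of independent
blocks the parameter counts add.
- categorical on 6 outcomes (probabilities sum to 1): 6-1 = 5.
- 5-variate normal: 5 (mean) + 5*6/2 = 15 (symmetric covariance) = 20.
- Poisson (lambda): 1.
Total = 5 + 20 + 1 = 26.
3 parameter(s) fixed at known values: 26 - 3 = 23.
Dimension = 23

23


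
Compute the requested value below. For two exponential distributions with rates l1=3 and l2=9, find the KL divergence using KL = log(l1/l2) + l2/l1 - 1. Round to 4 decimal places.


KL divergence for exponential family:
KL = log(l1/l2) + l2/l1 - 1.
log(3/9) = -1.098612.
9/3 = 3.0.
KL = -1.098612 + 3.0 - 1 = 0.9014

0.9014


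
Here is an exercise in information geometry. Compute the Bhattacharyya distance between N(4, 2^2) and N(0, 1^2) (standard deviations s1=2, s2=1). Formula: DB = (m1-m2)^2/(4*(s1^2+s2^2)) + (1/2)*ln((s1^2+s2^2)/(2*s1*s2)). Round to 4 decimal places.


Bhattacharyya distance between two Gaussians:
DB = (m1-m2)^2/(4*(s1^2+s2^2)) + (1/2)*ln((s1^2+s2^2)/(2*s1*s2)).
(m1-m2)^2 = (4)^2 = 16.
s1^2+s2^2 = 4 + 1 = 5.
term1 = 16/20 = 0.8.
term2 = 0.5*ln(5/4.0) = 0.111572.
DB = 0.8 + 0.111572 = 0.9116

0.9116


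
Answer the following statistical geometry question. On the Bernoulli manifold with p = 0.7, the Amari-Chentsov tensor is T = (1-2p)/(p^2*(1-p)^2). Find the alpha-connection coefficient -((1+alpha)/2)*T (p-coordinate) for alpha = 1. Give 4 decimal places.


Skewness (Amari-Chentsov) tensor: T = (1-2p)/(p^2*(1-p)^2).
p = 0.7, 1-2p = -0.4, p^2 = 0.49, (1-p)^2 = 0.09.
T = -0.4/(0.49 * 0.09) = -9.070295.
In the p-coordinate, Gamma^(alpha) = Gamma^(0) - (alpha/2)*T with Gamma^(0) = (1/2)*g'(p) = -T/2,
so Gamma^(alpha) = -((1+alpha)/2)*T.
alpha = 1, -(1+alpha)/2 = -1.0.
Gamma = -1.0 * -9.070295 = 9.0703

9.0703
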